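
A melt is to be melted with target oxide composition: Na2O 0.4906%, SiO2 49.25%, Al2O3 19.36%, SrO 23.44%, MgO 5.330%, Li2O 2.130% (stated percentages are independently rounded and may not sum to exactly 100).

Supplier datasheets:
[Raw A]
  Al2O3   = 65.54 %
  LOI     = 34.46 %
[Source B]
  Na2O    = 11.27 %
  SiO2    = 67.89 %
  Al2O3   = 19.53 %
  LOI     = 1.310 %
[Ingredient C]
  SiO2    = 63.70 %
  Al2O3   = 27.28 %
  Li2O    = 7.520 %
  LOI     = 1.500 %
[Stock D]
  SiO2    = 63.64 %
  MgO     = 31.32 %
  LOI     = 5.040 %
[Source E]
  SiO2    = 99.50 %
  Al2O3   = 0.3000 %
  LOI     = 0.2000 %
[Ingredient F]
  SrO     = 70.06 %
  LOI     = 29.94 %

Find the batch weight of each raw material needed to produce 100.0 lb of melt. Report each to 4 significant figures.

All internal work keeps full float precision in every operation; mid-chain values are shown rounded to four significant digits as written; a single rounding finalizes each reported figure — all derived quantities, including six oxide percentages, the yield, totals, ignition loss, net glass mass, are carried from the weighed amounts at 100.0 lb of glass in exact precision, as quoted within the problem or the answer.
Oxide mass targets, per 100.0 lb melt:
  Na2O: 0.4906% × 100.0 = 0.4906 lb
  SiO2: 49.25% × 100.0 = 49.25 lb
  Al2O3: 19.36% × 100.0 = 19.36 lb
  SrO: 23.44% × 100.0 = 23.44 lb
  MgO: 5.330% × 100.0 = 5.330 lb
  Li2O: 2.130% × 100.0 = 2.130 lb
Checking each oxide sum applying the batch weights above, at the basis given (oxide sums agree with the targets modulo rounding of the values):
  Na2O: 4.353·0.1127 = 0.4906 lb (target 0.4906 lb)
  SiO2: 4.353·0.6789 + 28.32·0.6370 + 17.02·0.6364 + 17.51·0.9950 = 49.25 lb (target 49.25 lb)
  Al2O3: 16.37·0.6554 + 4.353·0.1953 + 28.32·0.2728 + 17.51·0.003000 = 19.36 lb (target 19.36 lb)
  SrO: 33.46·0.7006 = 23.44 lb (target 23.44 lb)
  MgO: 17.02·0.3132 = 5.331 lb (target 5.330 lb)
  Li2O: 28.32·0.07520 = 2.130 lb (target 2.130 lb)
Glass-mass closure: Σ batch − LOI loss = 100.0 lb (the targets, summed, come to 100.0 lb; stated basis 100.0 lb — differing by rounding only).
Summing the batch: Σ batch = 117.0 lb; LOI removed, Σ of batch·LOI: 17.03 lb; yield = glass ÷ total batch = 85.45%.

Batch per 100.0 lb melt:
  Raw A: 16.37 lb
  Source B: 4.353 lb
  Ingredient C: 28.32 lb
  Stock D: 17.02 lb
  Source E: 17.51 lb
  Ingredient F: 33.46 lb
Total batch = 117.0 lb; LOI loss = 17.03 lb; yield = 85.45%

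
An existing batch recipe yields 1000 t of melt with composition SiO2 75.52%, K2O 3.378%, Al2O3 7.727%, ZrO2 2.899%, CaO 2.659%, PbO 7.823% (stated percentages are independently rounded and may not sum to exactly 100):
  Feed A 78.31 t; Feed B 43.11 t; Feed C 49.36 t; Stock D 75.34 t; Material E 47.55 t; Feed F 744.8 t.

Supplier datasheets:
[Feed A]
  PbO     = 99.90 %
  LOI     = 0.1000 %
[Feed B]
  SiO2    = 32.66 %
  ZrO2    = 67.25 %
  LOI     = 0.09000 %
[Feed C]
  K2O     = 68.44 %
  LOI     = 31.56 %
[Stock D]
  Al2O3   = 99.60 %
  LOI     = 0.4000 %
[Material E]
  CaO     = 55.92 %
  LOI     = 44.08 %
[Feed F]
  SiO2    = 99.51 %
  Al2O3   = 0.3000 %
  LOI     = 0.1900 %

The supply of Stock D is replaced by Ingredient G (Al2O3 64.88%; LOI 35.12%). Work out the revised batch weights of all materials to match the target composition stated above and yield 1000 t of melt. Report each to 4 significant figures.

Revised batch per 1000 t melt:
  Feed A: 78.31 t
  Feed B: 43.11 t
  Feed C: 49.36 t
  Ingredient G: 115.7 t
  Material E: 47.55 t
  Feed F: 744.8 t
Total batch = 1079 t; LOI loss = 78.70 t

All internal work maintains full float precision at every stage. Mid-chain values are printed with 4-significant-digit rounding in the printout; every reported figure is rounded just once; the derived quantities are re-derived using the weight values for 1000 t of glass in full precision (LOI, net glass mass, yield, the totals, six oxide percentages), exactly as shown in question or answer.
Oxide mass targets, per 1000 t melt:
  SiO2: 75.52% × 1000 = 755.2 t
  K2O: 3.378% × 1000 = 33.78 t
  Al2O3: 7.727% × 1000 = 77.27 t
  ZrO2: 2.899% × 1000 = 28.99 t
  CaO: 2.659% × 1000 = 26.59 t
  PbO: 7.823% × 1000 = 78.23 t
Checking each oxide sum with the batch weights as given, per the basis as stated (delivered sums recover each target net of answer rounding effects):
  SiO2: 43.11·0.3266 + 744.8·0.9951 = 755.2 t (target 755.2 t)
  K2O: 49.36·0.6844 = 33.78 t (target 33.78 t)
  Al2O3: 115.7·0.6488 + 744.8·0.003000 = 77.30 t (target 77.27 t)
  ZrO2: 43.11·0.6725 = 28.99 t (target 28.99 t)
  CaO: 47.55·0.5592 = 26.59 t (target 26.59 t)
  PbO: 78.31·0.9990 = 78.23 t (target 78.23 t)
Consistency of the glass mass: the batch minus its LOI: 1000 t (per-oxide target masses sum to 1000 t; versus the stated basis of 1000 t — rounding explains the deltas).
Whole-batch sum: Σ batch = 1079 t; LOI removed, Σ of batch·LOI: 78.70 t; yield = glass ÷ total batch = 92.70%.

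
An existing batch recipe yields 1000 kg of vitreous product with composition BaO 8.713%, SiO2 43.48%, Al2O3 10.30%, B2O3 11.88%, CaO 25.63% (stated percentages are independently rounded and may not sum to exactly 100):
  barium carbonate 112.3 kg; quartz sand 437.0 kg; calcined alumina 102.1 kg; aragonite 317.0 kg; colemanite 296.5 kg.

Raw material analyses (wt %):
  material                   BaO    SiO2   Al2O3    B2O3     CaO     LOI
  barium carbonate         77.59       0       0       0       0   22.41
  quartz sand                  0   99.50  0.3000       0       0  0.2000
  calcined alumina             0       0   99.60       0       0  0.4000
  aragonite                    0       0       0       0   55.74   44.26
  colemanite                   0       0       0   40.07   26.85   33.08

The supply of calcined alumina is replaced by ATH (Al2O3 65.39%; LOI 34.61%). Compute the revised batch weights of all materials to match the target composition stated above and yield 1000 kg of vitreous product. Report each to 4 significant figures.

Intermediates are displayed with 4-significant-digit rounding as written. The working math runs at full precision at every stage; a single rounding finalizes each reported value; the derived quantities are carried from the batch weights on 1000 kg of glass in full precision (the yield, ignition loss, the five compositions, totals, net glass mass), as set out in question or answer.
Oxide-by-oxide targets in 1000 kg vitreous product:
  BaO: 8.713% × 1000 = 87.13 kg
  SiO2: 43.48% × 1000 = 434.8 kg
  Al2O3: 10.30% × 1000 = 103.0 kg
  B2O3: 11.88% × 1000 = 118.8 kg
  CaO: 25.63% × 1000 = 256.3 kg
A balance pass over the oxides, using the reported weights, under the basis named above (target by target, the sums agree once rounding is allowed for):
  BaO: 112.3·0.7759 = 87.13 kg (target 87.13 kg)
  SiO2: 437.0·0.9950 = 434.8 kg (target 434.8 kg)
  Al2O3: 437.0·0.003000 + 155.5·0.6539 = 103.0 kg (target 103.0 kg)
  B2O3: 296.5·0.4007 = 118.8 kg (target 118.8 kg)
  CaO: 317.0·0.5574 + 296.5·0.2685 = 256.3 kg (target 256.3 kg)
The glass-mass cross-check: Σ batch − LOI loss = 1000 kg (summing oxide targets gives 1000 kg; against the stated basis, 1000 kg — differing by rounding only).
Summing the batch: Σ batch = 1318 kg; LOI loss = Σ batch·LOI = 318.2 kg; glass ÷ batch gives a yield of 75.86%.

Revised batch per 1000 kg vitreous product:
  barium carbonate: 112.3 kg
  quartz sand: 437.0 kg
  ATH: 155.5 kg
  aragonite: 317.0 kg
  colemanite: 296.5 kg
Total batch = 1318 kg; LOI loss = 318.2 kg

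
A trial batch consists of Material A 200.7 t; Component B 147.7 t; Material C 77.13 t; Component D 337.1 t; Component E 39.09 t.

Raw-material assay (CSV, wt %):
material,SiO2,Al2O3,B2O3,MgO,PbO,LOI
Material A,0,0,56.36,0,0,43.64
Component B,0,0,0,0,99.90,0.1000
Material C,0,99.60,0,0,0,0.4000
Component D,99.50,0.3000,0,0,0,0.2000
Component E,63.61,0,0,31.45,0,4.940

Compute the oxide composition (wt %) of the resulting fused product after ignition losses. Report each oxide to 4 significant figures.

Each numeric step holds full float precision through the solve. The intermediate values are printed, rounded to 4 significant figures, at each printed step; exactly one rounding is applied to every reported value; derived quantities are re-derived in full float precision (the five compositions, glass mass, totals, the yield, LOI) from the batch weights at 711.1 t of glass as quoted within question or answer.
Delivered oxide masses:
  SiO2: 337.1·0.9950 + 39.09·0.6361 = 360.3 t
  Al2O3: 77.13·0.9960 + 337.1·0.003000 = 77.83 t
  B2O3: 200.7·0.5636 = 113.1 t
  MgO: 39.09·0.3145 = 12.29 t
  PbO: 147.7·0.9990 = 147.6 t
LOI: 200.7·0.4364 + 147.7·0.001000 + 77.13·0.004000 + 337.1·0.002000 + 39.09·0.04940 = 90.65 t
Net of LOI, the glass mass = 801.7 − 90.65 = 711.1 t (= Σ oxide masses)
each wt % is 100 × oxide ÷ glass

Glass mass = 711.1 t (batch 801.7 − LOI 90.65).
Composition: SiO2 50.67%, Al2O3 10.95%, B2O3 15.91%, MgO 1.729%, PbO 20.75%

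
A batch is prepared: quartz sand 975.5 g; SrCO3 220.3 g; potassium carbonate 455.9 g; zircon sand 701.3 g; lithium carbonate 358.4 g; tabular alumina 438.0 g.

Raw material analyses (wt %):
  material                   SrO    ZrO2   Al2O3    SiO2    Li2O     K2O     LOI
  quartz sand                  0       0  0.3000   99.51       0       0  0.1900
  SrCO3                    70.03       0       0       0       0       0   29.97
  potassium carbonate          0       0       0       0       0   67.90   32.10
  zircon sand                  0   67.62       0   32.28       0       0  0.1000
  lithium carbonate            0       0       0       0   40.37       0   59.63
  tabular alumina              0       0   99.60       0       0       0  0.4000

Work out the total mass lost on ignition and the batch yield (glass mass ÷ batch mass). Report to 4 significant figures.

Intermediates are displayed, with 4-significant-digit rounding, between the steps. All arithmetic carries exact precision through the solve; exactly one rounding goes into each reported result — the derived quantities (LOI, glass mass, the six compositions, totals, yield) are recomputed from the weighed amounts on 2719 g of glass in exact precision, as given in the problem or answer text.
LOI of each material in turn:
  quartz sand: 975.5 × 0.001900 = 1.853 g
  SrCO3: 220.3 × 0.2997 = 66.02 g
  potassium carbonate: 455.9 × 0.3210 = 146.3 g
  zircon sand: 701.3 × 0.001000 = 0.7013 g
  lithium carbonate: 358.4 × 0.5963 = 213.7 g
  tabular alumina: 438.0 × 0.004000 = 1.752 g
Total LOI = 430.4 g
Glass = batch − LOI = 3149 − 430.4 = 2719 g

LOI loss = 430.4 g; glass = 2719 g; yield = 86.33%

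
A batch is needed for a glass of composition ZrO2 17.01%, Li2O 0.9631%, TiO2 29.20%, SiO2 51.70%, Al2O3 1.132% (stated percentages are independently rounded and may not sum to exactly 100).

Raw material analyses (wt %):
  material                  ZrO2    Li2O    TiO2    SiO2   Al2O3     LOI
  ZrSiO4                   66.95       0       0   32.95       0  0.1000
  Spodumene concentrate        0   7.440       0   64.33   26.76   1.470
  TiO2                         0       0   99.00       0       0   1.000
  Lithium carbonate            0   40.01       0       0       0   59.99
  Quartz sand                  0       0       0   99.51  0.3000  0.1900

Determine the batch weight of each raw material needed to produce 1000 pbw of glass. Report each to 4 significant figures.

Batch per 1000 pbw glass:
  ZrSiO4: 254.1 pbw
  Spodumene concentrate: 37.69 pbw
  TiO2: 294.9 pbw
  Lithium carbonate: 17.06 pbw
  Quartz sand: 411.0 pbw
Total batch = 1015 pbw; LOI loss = 14.77 pbw; yield = 98.54%

The working math carries full float precision at each step — intermediates are shown (rounded to four significant figures) on the page — each reported result is rounded a single time. Derived quantities are re-derived from the weighed amounts per 1000 pbw of glass at full float precision (five oxide percentages, the totals, glass mass, LOI, the yield) as they appear in the problem or answer text.
Per-oxide target masses for 1000 pbw glass:
  ZrO2: 17.01% × 1000 = 170.1 pbw
  Li2O: 0.9631% × 1000 = 9.631 pbw
  TiO2: 29.20% × 1000 = 292.0 pbw
  SiO2: 51.70% × 1000 = 517.0 pbw
  Al2O3: 1.132% × 1000 = 11.32 pbw
Per-oxide balance check given the weights on record, versus the basis set out (delivered sums recover each target up to rounding of the answer):
  ZrO2: 254.1·0.6695 = 170.1 pbw (target 170.1 pbw)
  Li2O: 37.69·0.07440 + 17.06·0.4001 = 9.630 pbw (target 9.631 pbw)
  TiO2: 294.9·0.9900 = 292.0 pbw (target 292.0 pbw)
  SiO2: 254.1·0.3295 + 37.69·0.6433 + 411.0·0.9951 = 517.0 pbw (target 517.0 pbw)
  Al2O3: 37.69·0.2676 + 411.0·0.003000 = 11.32 pbw (target 11.32 pbw)
The glass-mass cross-check: total charge less LOI = 1000 pbw (summing oxide targets gives 1000 pbw; stated basis 1000 pbw — a pure rounding effect).
Batch grand total — Σ batch = 1015 pbw; ignition loss, Σ(batch × LOI) = 14.77 pbw; yield = glass ÷ total batch = 98.54%.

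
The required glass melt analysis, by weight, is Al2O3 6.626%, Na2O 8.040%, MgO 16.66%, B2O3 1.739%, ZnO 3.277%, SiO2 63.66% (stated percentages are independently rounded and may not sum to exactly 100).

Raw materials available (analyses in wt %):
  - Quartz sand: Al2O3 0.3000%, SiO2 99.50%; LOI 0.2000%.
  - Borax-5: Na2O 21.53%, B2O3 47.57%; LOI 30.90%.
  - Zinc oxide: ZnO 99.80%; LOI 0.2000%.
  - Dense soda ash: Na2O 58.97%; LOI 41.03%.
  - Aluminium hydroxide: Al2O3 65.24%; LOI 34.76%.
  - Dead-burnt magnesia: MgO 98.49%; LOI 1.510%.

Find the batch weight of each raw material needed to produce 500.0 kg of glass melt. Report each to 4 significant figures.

All internal work runs at full precision end to end. Working values are printed with 4-significant-digit rounding in the printout; every reported value is rounded a single time — all derived quantities are re-derived using the weight values at 500.0 kg of glass at full float precision (LOI, net glass mass, the totals, six oxide percentages, yield) as they appear in the question or the answer.
Per-oxide target masses for 500.0 kg glass melt:
  Al2O3: 6.626% × 500.0 = 33.13 kg
  Na2O: 8.040% × 500.0 = 40.20 kg
  MgO: 16.66% × 500.0 = 83.30 kg
  B2O3: 1.739% × 500.0 = 8.695 kg
  ZnO: 3.277% × 500.0 = 16.39 kg
  SiO2: 63.66% × 500.0 = 318.3 kg
Balance tally, oxide-wise, per the reported batch figures, for the quoted basis mass (sums match the target masses within answer rounding):
  Al2O3: 319.9·0.003000 + 49.31·0.6524 = 33.13 kg (target 33.13 kg)
  Na2O: 18.28·0.2153 + 61.50·0.5897 = 40.20 kg (target 40.20 kg)
  MgO: 84.58·0.9849 = 83.30 kg (target 83.30 kg)
  B2O3: 18.28·0.4757 = 8.696 kg (target 8.695 kg)
  ZnO: 16.42·0.9980 = 16.39 kg (target 16.39 kg)
  SiO2: 319.9·0.9950 = 318.3 kg (target 318.3 kg)
Consistency of the glass mass: batch Σ − ignition loss = 500.0 kg (oxide target masses add up to 500.0 kg; the stated basis being 500.0 kg — deltas are rounding alone).
Batch total: Σ batch = 550.0 kg; LOI loss = Σ batch·LOI = 49.97 kg; yield, glass over the total, = 90.91%.

Batch per 500.0 kg glass melt:
  Quartz sand: 319.9 kg
  Borax-5: 18.28 kg
  Zinc oxide: 16.42 kg
  Dense soda ash: 61.50 kg
  Aluminium hydroxide: 49.31 kg
  Dead-burnt magnesia: 84.58 kg
Total batch = 550.0 kg; LOI loss = 49.97 kg; yield = 90.91%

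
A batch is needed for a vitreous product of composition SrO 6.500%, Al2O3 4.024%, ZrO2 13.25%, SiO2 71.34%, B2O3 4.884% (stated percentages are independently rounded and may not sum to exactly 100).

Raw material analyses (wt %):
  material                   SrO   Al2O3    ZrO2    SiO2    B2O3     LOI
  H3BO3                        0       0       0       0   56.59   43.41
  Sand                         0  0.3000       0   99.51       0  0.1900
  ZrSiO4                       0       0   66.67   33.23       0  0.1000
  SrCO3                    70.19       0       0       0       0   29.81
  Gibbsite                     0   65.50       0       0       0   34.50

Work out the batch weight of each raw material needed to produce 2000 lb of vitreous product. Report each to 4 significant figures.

Batch per 2000 lb vitreous product:
  H3BO3: 172.6 lb
  Sand: 1301 lb
  ZrSiO4: 397.5 lb
  SrCO3: 185.2 lb
  Gibbsite: 116.9 lb
Total batch = 2173 lb; LOI loss = 173.3 lb; yield = 92.02%

Each numeric step runs at exact precision from first step to last — intermediates are displayed rounded off to 4 significant digits at each printed step — exactly one rounding goes into each reported result — all derived quantities (ignition loss, totals, the yield, the five compositions, net glass mass) are computed in full precision from the batch weights for 2000 lb of glass exactly as shown in either problem or answer.
Oxide-by-oxide targets in 2000 lb vitreous product:
  SrO: 6.500% × 2000 = 130.0 lb
  Al2O3: 4.024% × 2000 = 80.48 lb
  ZrO2: 13.25% × 2000 = 265.0 lb
  SiO2: 71.34% × 2000 = 1427 lb
  B2O3: 4.884% × 2000 = 97.68 lb
Mass-balance tally per oxide working from each reported weight, against the basis in use (delivered sums recover each target exact up to rounding of places):
  SrO: 185.2·0.7019 = 130.0 lb (target 130.0 lb)
  Al2O3: 1301·0.003000 + 116.9·0.6550 = 80.47 lb (target 80.48 lb)
  ZrO2: 397.5·0.6667 = 265.0 lb (target 265.0 lb)
  SiO2: 1301·0.9951 + 397.5·0.3323 = 1427 lb (target 1427 lb)
  B2O3: 172.6·0.5659 = 97.67 lb (target 97.68 lb)
Consistency of the glass mass: total batch − LOI = 2000 lb (targets for the oxides total 2000 lb; the stated basis being 2000 lb — deltas are rounding alone).
Batch grand total — Σ batch = 2173 lb; ignition loss, Σ(batch × LOI) = 173.3 lb; yield = glass ÷ total batch = 92.02%.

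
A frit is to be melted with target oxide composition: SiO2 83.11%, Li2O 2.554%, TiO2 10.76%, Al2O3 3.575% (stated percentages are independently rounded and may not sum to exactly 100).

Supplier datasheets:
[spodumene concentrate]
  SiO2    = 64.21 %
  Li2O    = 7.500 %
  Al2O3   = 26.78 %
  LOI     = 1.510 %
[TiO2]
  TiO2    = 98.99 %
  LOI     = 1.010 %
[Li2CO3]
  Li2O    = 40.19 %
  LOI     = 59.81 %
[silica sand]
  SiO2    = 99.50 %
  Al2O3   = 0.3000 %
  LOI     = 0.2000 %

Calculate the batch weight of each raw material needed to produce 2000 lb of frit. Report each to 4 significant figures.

All internal work keeps full precision in every operation; values along the way appear rounded off to 4 significant digits alongside each step. Every reported result is rounded exactly once; the derived quantities, which include the four compositions, totals, yield, LOI, glass mass, are rebuilt at exact precision, as given in question or answer, starting from the weights per 2000 lb of glass.
Target oxide masses per 2000 lb frit:
  SiO2: 83.11% × 2000 = 1662 lb
  Li2O: 2.554% × 2000 = 51.08 lb
  TiO2: 10.76% × 2000 = 215.2 lb
  Al2O3: 3.575% × 2000 = 71.50 lb
Oxide-by-oxide audit with the batch weights as given, under the basis named above (every target is met by its sum modulo rounding of the values):
  SiO2: 250.1·0.6421 + 1509·0.9950 = 1662 lb (target 1662 lb)
  Li2O: 250.1·0.07500 + 80.43·0.4019 = 51.08 lb (target 51.08 lb)
  TiO2: 217.4·0.9899 = 215.2 lb (target 215.2 lb)
  Al2O3: 250.1·0.2678 + 1509·0.003000 = 71.50 lb (target 71.50 lb)
Glass mass check: net batch after ignition = 2000 lb (the targets, summed, come to 2000 lb; basis as stated: 2000 lb — differing by rounding only).
Batch grand total — Σ batch = 2057 lb; the LOI term Σ batch·LOI equals 57.10 lb; yield = glass ÷ total batch = 97.22%.

Batch per 2000 lb frit:
  spodumene concentrate: 250.1 lb
  TiO2: 217.4 lb
  Li2CO3: 80.43 lb
  silica sand: 1509 lb
Total batch = 2057 lb; LOI loss = 57.10 lb; yield = 97.22%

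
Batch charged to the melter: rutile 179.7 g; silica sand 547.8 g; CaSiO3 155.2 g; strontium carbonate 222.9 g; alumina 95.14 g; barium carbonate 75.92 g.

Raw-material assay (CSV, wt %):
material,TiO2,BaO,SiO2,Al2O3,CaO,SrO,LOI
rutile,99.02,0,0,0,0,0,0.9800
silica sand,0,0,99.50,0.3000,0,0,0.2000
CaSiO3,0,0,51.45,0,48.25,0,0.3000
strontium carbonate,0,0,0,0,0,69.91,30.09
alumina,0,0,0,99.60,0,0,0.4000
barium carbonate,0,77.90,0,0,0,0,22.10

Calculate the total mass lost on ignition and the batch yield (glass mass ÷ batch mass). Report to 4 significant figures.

LOI loss = 87.55 g; glass = 1189 g; yield = 93.14%

The intermediate values are printed (rounded to four significant digits) within the worked lines. Exact precision is carried at each step; every reported figure is rounded once only; derived quantities, including the six compositions, yield, the totals, ignition loss, net glass mass, are computed from the batch weights at 1189 g of glass in exact precision as set out in the problem or answer text.
Ignition loss by material:
  rutile: 179.7 × 0.009800 = 1.761 g
  silica sand: 547.8 × 0.002000 = 1.096 g
  CaSiO3: 155.2 × 0.003000 = 0.4656 g
  strontium carbonate: 222.9 × 0.3009 = 67.07 g
  alumina: 95.14 × 0.004000 = 0.3806 g
  barium carbonate: 75.92 × 0.2210 = 16.78 g
Total LOI = 87.55 g
Glass = batch − LOI = 1277 − 87.55 = 1189 g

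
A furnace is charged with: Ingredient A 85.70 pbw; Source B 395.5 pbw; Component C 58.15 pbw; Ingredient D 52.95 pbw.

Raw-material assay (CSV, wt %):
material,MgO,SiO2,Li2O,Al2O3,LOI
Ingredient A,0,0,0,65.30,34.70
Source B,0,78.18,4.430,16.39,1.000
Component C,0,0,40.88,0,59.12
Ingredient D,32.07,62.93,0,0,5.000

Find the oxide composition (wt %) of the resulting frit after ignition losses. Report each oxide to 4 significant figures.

Glass mass = 521.6 pbw (batch 592.3 − LOI 70.72).
Composition: MgO 3.256%, SiO2 65.67%, Li2O 7.917%, Al2O3 23.16%

Each numeric step carries exact precision in all steps. Rounding to 4 significant digits applies to each in-between result as printed. A single rounding produces every reported number; derived quantities, which include the totals, the four compositions, yield, ignition loss, glass mass, are re-derived at full precision, as written in the question or the answer, using the weight values at 521.6 pbw of glass.
Oxide-by-oxide delivered mass:
  MgO: 52.95·0.3207 = 16.98 pbw
  SiO2: 395.5·0.7818 + 52.95·0.6293 = 342.5 pbw
  Li2O: 395.5·0.04430 + 58.15·0.4088 = 41.29 pbw
  Al2O3: 85.70·0.6530 + 395.5·0.1639 = 120.8 pbw
LOI: 85.70·0.3470 + 395.5·0.01000 + 58.15·0.5912 + 52.95·0.05000 = 70.72 pbw
batch − LOI leaves glass = 592.3 − 70.72 = 521.6 pbw (matching Σ of the oxides)
each oxide over glass, ×100, is wt %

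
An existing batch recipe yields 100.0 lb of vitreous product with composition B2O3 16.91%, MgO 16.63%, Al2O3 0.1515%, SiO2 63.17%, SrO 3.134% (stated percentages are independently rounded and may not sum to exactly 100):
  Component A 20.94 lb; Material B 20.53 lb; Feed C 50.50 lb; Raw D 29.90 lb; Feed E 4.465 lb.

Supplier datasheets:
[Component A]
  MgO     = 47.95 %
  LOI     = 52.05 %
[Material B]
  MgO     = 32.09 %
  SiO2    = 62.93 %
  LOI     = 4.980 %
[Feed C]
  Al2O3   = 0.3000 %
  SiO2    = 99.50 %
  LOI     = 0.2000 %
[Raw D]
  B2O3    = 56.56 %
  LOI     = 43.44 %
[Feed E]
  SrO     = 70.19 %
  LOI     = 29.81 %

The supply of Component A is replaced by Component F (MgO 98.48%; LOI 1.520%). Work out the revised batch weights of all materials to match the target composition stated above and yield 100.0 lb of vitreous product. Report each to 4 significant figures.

Revised batch per 100.0 lb vitreous product:
  Component F: 10.20 lb
  Material B: 20.53 lb
  Feed C: 50.50 lb
  Raw D: 29.90 lb
  Feed E: 4.465 lb
Total batch = 115.6 lb; LOI loss = 15.60 lb

Working values are shown rounded to four significant digits at each printed step — every computation carries exact precision from start to finish — every reported figure is rounded only once; derived quantities are computed starting from the weights at 100.0 lb of glass in exact precision (five oxide percentages, the yield, totals, net glass mass, LOI), as set out in the problem or answer text.
Oxide-by-oxide targets in 100.0 lb vitreous product:
  B2O3: 16.91% × 100.0 = 16.91 lb
  MgO: 16.63% × 100.0 = 16.63 lb
  Al2O3: 0.1515% × 100.0 = 0.1515 lb
  SiO2: 63.17% × 100.0 = 63.17 lb
  SrO: 3.134% × 100.0 = 3.134 lb
Per-oxide balance check using the reported weights, on the stated basis (summed amounts equal target values up to rounding of the answer):
  B2O3: 29.90·0.5656 = 16.91 lb (target 16.91 lb)
  MgO: 10.20·0.9848 + 20.53·0.3209 = 16.63 lb (target 16.63 lb)
  Al2O3: 50.50·0.003000 = 0.1515 lb (target 0.1515 lb)
  SiO2: 20.53·0.6293 + 50.50·0.9950 = 63.17 lb (target 63.17 lb)
  SrO: 4.465·0.7019 = 3.134 lb (target 3.134 lb)
Glass mass check: the batch minus its LOI: 100.0 lb (the Σ of target masses is 100.0 lb; stated basis 100.0 lb — deltas are rounding alone).
Summing the batch: Σ batch = 115.6 lb; LOI loss = Σ batch·LOI = 15.60 lb; glass ÷ batch gives a yield of 86.51%.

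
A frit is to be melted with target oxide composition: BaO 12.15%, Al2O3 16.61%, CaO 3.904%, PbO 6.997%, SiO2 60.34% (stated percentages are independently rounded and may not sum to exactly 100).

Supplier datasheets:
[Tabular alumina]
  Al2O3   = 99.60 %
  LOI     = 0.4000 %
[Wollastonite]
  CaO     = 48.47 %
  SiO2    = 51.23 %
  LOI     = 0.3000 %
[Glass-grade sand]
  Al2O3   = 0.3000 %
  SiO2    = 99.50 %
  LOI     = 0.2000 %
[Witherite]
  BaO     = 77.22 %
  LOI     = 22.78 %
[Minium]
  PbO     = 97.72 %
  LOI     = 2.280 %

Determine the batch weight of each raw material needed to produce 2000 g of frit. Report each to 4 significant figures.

Batch per 2000 g frit:
  Tabular alumina: 330.1 g
  Wollastonite: 161.1 g
  Glass-grade sand: 1130 g
  Witherite: 314.7 g
  Minium: 143.2 g
Total batch = 2079 g; LOI loss = 79.02 g; yield = 96.20%

All internal work maintains full float precision in all steps — the intermediate values appear rounded to 4 significant digits in the printout — a single rounding completes every reported result; all derived quantities (five oxide percentages, net glass mass, totals, ignition loss, the yield) are computed using the weight values per 2000 g of glass at exact precision as quoted within either problem or answer.
Oxide-by-oxide targets in 2000 g frit:
  BaO: 12.15% × 2000 = 243.0 g
  Al2O3: 16.61% × 2000 = 332.2 g
  CaO: 3.904% × 2000 = 78.08 g
  PbO: 6.997% × 2000 = 139.9 g
  SiO2: 60.34% × 2000 = 1207 g
A balance pass over the oxides, working from each reported weight, at the basis given (delivered sums recover each target up to rounding of the answer):
  BaO: 314.7·0.7722 = 243.0 g (target 243.0 g)
  Al2O3: 330.1·0.9960 + 1130·0.003000 = 332.2 g (target 332.2 g)
  CaO: 161.1·0.4847 = 78.09 g (target 78.08 g)
  PbO: 143.2·0.9772 = 139.9 g (target 139.9 g)
  SiO2: 161.1·0.5123 + 1130·0.9950 = 1207 g (target 1207 g)
The glass-mass cross-check: Σ batch − LOI loss = 2000 g (the Σ of target masses is 2000 g; with the basis standing at 2000 g — any gap is answer rounding).
Batch grand total — Σ batch = 2079 g; ignition loss, Σ(batch × LOI) = 79.02 g; glass ÷ batch gives a yield of 96.20%.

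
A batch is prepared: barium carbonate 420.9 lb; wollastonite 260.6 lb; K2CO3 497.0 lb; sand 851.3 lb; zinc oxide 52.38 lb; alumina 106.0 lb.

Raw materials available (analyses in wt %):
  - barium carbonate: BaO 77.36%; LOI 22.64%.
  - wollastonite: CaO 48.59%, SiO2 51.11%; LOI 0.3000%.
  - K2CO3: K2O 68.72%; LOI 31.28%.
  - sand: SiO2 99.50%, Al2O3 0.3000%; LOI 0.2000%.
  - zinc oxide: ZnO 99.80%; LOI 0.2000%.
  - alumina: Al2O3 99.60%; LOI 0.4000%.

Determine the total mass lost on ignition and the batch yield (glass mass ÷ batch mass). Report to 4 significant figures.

Every computation carries exact precision from start to finish. Intermediates are rounded off to 4 significant figures when displayed; each reported figure sees exactly one rounding — the derived quantities (net glass mass, the totals, the yield, six oxide percentages, ignition loss) are carried at exact precision from the weighed amounts per 1934 lb of glass, precisely as stated by either problem or answer.
Ignition loss by material:
  barium carbonate: 420.9 × 0.2264 = 95.29 lb
  wollastonite: 260.6 × 0.003000 = 0.7818 lb
  K2CO3: 497.0 × 0.3128 = 155.5 lb
  sand: 851.3 × 0.002000 = 1.703 lb
  zinc oxide: 52.38 × 0.002000 = 0.1048 lb
  alumina: 106.0 × 0.004000 = 0.4240 lb
Total LOI = 253.8 lb
Glass = batch − LOI = 2188 − 253.8 = 1934 lb

LOI loss = 253.8 lb; glass = 1934 lb; yield = 88.40%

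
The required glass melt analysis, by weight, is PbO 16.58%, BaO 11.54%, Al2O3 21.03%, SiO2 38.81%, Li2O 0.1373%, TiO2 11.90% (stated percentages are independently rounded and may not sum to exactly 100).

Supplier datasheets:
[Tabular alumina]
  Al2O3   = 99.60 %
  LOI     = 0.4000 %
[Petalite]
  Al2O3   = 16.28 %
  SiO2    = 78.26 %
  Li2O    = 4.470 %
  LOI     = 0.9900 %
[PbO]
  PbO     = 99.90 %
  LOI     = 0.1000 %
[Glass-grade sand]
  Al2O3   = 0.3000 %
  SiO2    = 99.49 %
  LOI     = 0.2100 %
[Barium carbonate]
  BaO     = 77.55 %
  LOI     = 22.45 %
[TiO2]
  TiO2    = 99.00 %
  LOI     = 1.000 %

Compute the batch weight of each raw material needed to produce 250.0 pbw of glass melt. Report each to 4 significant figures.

All internal work holds exact precision in all steps. In-progress results are rounded off to 4 significant figures when quoted; each reported value takes exactly one rounding — the derived quantities, which include ignition loss, six oxide percentages, glass mass, totals, yield, are recomputed at full float precision, as they appear in either problem or answer, from the weighed amounts per 250.0 pbw of glass.
Per-oxide target masses for 250.0 pbw glass melt:
  PbO: 16.58% × 250.0 = 41.45 pbw
  BaO: 11.54% × 250.0 = 28.85 pbw
  Al2O3: 21.03% × 250.0 = 52.58 pbw
  SiO2: 38.81% × 250.0 = 97.02 pbw
  Li2O: 0.1373% × 250.0 = 0.3433 pbw
  TiO2: 11.90% × 250.0 = 29.75 pbw
Sums-versus-targets review applying the batch weights above, versus the basis set out (sums match the target masses once rounding is allowed for):
  PbO: 41.49·0.9990 = 41.45 pbw (target 41.45 pbw)
  BaO: 37.20·0.7755 = 28.85 pbw (target 28.85 pbw)
  Al2O3: 51.26·0.9960 + 7.679·0.1628 + 91.48·0.003000 = 52.58 pbw (target 52.58 pbw)
  SiO2: 7.679·0.7826 + 91.48·0.9949 = 97.02 pbw (target 97.02 pbw)
  Li2O: 7.679·0.04470 = 0.3433 pbw (target 0.3433 pbw)
  TiO2: 30.05·0.9900 = 29.75 pbw (target 29.75 pbw)
Mass balance on the glass: Σ batch − LOI loss = 250.0 pbw (oxide target masses add up to 250.0 pbw; basis as stated: 250.0 pbw — a pure rounding effect).
Whole-batch sum: Σ batch = 259.2 pbw; loss to ignition Σ batch·LOI = 9.167 pbw; the yield ratio, glass ÷ batch: 96.46%.

Batch per 250.0 pbw glass melt:
  Tabular alumina: 51.26 pbw
  Petalite: 7.679 pbw
  PbO: 41.49 pbw
  Glass-grade sand: 91.48 pbw
  Barium carbonate: 37.20 pbw
  TiO2: 30.05 pbw
Total batch = 259.2 pbw; LOI loss = 9.167 pbw; yield = 96.46%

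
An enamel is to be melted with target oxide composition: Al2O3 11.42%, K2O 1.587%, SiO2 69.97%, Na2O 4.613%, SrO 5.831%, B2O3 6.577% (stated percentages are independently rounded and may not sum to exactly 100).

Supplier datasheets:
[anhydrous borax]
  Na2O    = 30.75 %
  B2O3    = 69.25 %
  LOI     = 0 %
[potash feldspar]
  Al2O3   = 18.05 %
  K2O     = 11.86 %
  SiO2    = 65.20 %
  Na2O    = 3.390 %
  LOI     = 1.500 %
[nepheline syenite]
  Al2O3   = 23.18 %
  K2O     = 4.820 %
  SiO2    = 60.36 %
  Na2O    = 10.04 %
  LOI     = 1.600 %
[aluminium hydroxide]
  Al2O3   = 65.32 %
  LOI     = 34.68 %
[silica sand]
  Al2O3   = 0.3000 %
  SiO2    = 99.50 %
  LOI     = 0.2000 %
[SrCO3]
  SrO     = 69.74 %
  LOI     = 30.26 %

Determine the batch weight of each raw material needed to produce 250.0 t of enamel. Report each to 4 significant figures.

Batch per 250.0 t enamel:
  anhydrous borax: 23.74 t
  potash feldspar: 18.92 t
  nepheline syenite: 35.76 t
  aluminium hydroxide: 25.14 t
  silica sand: 141.7 t
  SrCO3: 20.90 t
Total batch = 266.2 t; LOI loss = 16.18 t; yield = 93.92%

All arithmetic maintains exact precision through every step. The intermediate values are displayed rounded to four significant digits when written out; every reported value receives exactly one rounding; derived quantities, including net glass mass, ignition loss, the six compositions, the totals, yield, are re-derived from the batch weights at 250.0 t of glass at full float precision, as set out in the problem or the answer.
Oxide-by-oxide targets in 250.0 t enamel:
  Al2O3: 11.42% × 250.0 = 28.55 t
  K2O: 1.587% × 250.0 = 3.968 t
  SiO2: 69.97% × 250.0 = 174.9 t
  Na2O: 4.613% × 250.0 = 11.53 t
  SrO: 5.831% × 250.0 = 14.58 t
  B2O3: 6.577% × 250.0 = 16.44 t
Checking each oxide sum on the weights just shown, versus the basis set out (sum by sum, the targets are met exact up to rounding of places):
  Al2O3: 18.92·0.1805 + 35.76·0.2318 + 25.14·0.6532 + 141.7·0.003000 = 28.55 t (target 28.55 t)
  K2O: 18.92·0.1186 + 35.76·0.04820 = 3.968 t (target 3.968 t)
  SiO2: 18.92·0.6520 + 35.76·0.6036 + 141.7·0.9950 = 174.9 t (target 174.9 t)
  Na2O: 23.74·0.3075 + 18.92·0.03390 + 35.76·0.1004 = 11.53 t (target 11.53 t)
  SrO: 20.90·0.6974 = 14.58 t (target 14.58 t)
  B2O3: 23.74·0.6925 = 16.44 t (target 16.44 t)
Glass-mass closure: whole batch net of LOI = 250.0 t (targets for the oxides total 250.0 t; the stated basis being 250.0 t — deltas are rounding alone).
Batch total: Σ batch = 266.2 t; ignition loss, Σ(batch × LOI) = 16.18 t; yield: glass divided by total = 93.92%.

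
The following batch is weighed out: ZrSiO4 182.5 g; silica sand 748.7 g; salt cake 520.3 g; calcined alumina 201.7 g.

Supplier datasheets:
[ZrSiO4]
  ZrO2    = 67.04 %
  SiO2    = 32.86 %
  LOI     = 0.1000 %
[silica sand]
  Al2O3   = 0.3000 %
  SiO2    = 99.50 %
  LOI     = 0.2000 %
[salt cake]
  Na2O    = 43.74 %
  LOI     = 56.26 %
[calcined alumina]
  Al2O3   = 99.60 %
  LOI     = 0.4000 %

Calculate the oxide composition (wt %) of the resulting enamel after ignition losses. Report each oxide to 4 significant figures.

Exact precision is kept end to end; mid-chain values are shown rounded off to 4 significant digits in the working — exactly one rounding goes into each reported result. Derived quantities (glass mass, ignition loss, yield, the totals, four oxide percentages) are rebuilt from the weighed amounts on 1358 g of glass in full float precision precisely as stated by the question or the answer.
Delivered oxide masses:
  Al2O3: 748.7·0.003000 + 201.7·0.9960 = 203.1 g
  ZrO2: 182.5·0.6704 = 122.3 g
  SiO2: 182.5·0.3286 + 748.7·0.9950 = 804.9 g
  Na2O: 520.3·0.4374 = 227.6 g
LOI: 182.5·0.001000 + 748.7·0.002000 + 520.3·0.5626 + 201.7·0.004000 = 295.2 g
Glass mass = batch − LOI = 1653 − 295.2 = 1358 g (= Σ oxide masses)
percent by weight: oxide/glass ×100

Glass mass = 1358 g (batch 1653 − LOI 295.2).
Composition: Al2O3 14.96%, ZrO2 9.009%, SiO2 59.27%, Na2O 16.76%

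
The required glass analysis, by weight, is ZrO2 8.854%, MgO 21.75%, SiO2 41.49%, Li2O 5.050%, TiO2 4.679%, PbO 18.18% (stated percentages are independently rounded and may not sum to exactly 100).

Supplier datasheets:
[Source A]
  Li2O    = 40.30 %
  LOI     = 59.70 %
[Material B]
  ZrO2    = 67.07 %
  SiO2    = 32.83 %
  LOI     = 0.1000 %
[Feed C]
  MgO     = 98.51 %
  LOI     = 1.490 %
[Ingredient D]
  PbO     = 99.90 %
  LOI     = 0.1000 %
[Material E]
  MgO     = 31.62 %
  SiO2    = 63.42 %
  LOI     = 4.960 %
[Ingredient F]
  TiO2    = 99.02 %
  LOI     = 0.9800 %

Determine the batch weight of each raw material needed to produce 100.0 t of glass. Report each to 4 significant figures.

Values along the way are displayed, rounded to 4 significant digits, across the worked steps — the whole derivation holds full float precision at all times — each reported value takes just one rounding — the derived quantities are recomputed in full precision (six oxide percentages, glass mass, the yield, totals, LOI) from the batch weights for 100.0 t of glass as given in problem or answer.
Per-oxide target masses for 100.0 t glass:
  ZrO2: 8.854% × 100.0 = 8.854 t
  MgO: 21.75% × 100.0 = 21.75 t
  SiO2: 41.49% × 100.0 = 41.49 t
  Li2O: 5.050% × 100.0 = 5.050 t
  TiO2: 4.679% × 100.0 = 4.679 t
  PbO: 18.18% × 100.0 = 18.18 t
Mass-balance tally per oxide given the weights on record, on the stated basis (each sum matches its target mass modulo rounding of the values):
  ZrO2: 13.20·0.6707 = 8.853 t (target 8.854 t)
  MgO: 3.273·0.9851 + 58.59·0.3162 = 21.75 t (target 21.75 t)
  SiO2: 13.20·0.3283 + 58.59·0.6342 = 41.49 t (target 41.49 t)
  Li2O: 12.53·0.4030 = 5.050 t (target 5.050 t)
  TiO2: 4.725·0.9902 = 4.679 t (target 4.679 t)
  PbO: 18.20·0.9990 = 18.18 t (target 18.18 t)
Glass-mass bookkeeping: the batch minus its LOI: 100.0 t (the Σ of target masses is 100.0 t; basis as stated: 100.0 t — rounding explains the deltas).
Summing the batch: Σ batch = 110.5 t; LOI removed, Σ of batch·LOI: 10.51 t; yield = glass ÷ total batch = 90.49%.

Batch per 100.0 t glass:
  Source A: 12.53 t
  Material B: 13.20 t
  Feed C: 3.273 t
  Ingredient D: 18.20 t
  Material E: 58.59 t
  Ingredient F: 4.725 t
Total batch = 110.5 t; LOI loss = 10.51 t; yield = 90.49%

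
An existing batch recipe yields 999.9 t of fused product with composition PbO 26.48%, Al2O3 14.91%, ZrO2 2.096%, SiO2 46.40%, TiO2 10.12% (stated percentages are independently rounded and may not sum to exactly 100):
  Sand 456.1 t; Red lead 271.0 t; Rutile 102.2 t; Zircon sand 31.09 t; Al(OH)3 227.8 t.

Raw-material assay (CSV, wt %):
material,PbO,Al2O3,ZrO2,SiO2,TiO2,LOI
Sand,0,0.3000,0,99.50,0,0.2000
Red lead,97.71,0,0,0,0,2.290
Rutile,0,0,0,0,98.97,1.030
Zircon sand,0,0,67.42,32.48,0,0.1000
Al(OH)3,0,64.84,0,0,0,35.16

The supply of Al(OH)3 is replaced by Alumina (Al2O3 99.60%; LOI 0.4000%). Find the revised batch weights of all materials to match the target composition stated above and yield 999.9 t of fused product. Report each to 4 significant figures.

All arithmetic keeps full precision in every operation — in-progress results are printed rounded off to 4 significant figures in the working. Each reported result sees exactly one rounding. Derived quantities (the yield, net glass mass, totals, LOI, five oxide percentages) are computed using the weight values on 999.9 t of glass at full precision as written in the problem or the answer.
Per-oxide target masses for 999.9 t fused product:
  PbO: 26.48% × 999.9 = 264.8 t
  Al2O3: 14.91% × 999.9 = 149.1 t
  ZrO2: 2.096% × 999.9 = 20.96 t
  SiO2: 46.40% × 999.9 = 464.0 t
  TiO2: 10.12% × 999.9 = 101.2 t
Checking each oxide sum given the weights on record, at the basis given (each sum matches its target mass up to rounding of the answer):
  PbO: 271.0·0.9771 = 264.8 t (target 264.8 t)
  Al2O3: 456.1·0.003000 + 148.3·0.9960 = 149.1 t (target 149.1 t)
  ZrO2: 31.09·0.6742 = 20.96 t (target 20.96 t)
  SiO2: 456.1·0.9950 + 31.09·0.3248 = 463.9 t (target 464.0 t)
  TiO2: 102.2·0.9897 = 101.1 t (target 101.2 t)
Consistency of the glass mass: net batch after ignition = 999.9 t (targets for the oxides total 1000 t; the stated basis being 999.9 t — deltas are rounding alone).
Adding the batch up: Σ batch = 1009 t; Σ batch·LOI gives LOI loss = 8.795 t; yield = glass ÷ total batch = 99.13%.

Revised batch per 999.9 t fused product:
  Sand: 456.1 t
  Red lead: 271.0 t
  Rutile: 102.2 t
  Zircon sand: 31.09 t
  Alumina: 148.3 t
Total batch = 1009 t; LOI loss = 8.795 t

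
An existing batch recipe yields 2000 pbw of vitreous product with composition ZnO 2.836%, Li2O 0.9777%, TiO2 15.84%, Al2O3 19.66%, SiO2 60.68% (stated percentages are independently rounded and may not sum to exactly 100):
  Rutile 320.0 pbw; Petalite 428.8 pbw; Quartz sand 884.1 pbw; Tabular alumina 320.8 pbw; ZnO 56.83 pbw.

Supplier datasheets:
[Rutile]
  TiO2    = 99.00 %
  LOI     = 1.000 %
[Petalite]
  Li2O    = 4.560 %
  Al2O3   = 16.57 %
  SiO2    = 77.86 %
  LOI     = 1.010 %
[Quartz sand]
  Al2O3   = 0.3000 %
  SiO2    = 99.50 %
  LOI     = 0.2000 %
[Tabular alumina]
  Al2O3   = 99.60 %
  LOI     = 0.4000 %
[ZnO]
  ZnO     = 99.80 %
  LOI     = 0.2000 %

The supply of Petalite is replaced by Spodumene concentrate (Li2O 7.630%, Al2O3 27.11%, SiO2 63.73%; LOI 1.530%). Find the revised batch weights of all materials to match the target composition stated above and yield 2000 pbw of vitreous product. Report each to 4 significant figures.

Revised batch per 2000 pbw vitreous product:
  Rutile: 320.0 pbw
  Spodumene concentrate: 256.3 pbw
  Quartz sand: 1056 pbw
  Tabular alumina: 321.8 pbw
  ZnO: 56.83 pbw
Total batch = 2011 pbw; LOI loss = 10.63 pbw

All internal work carries full float precision from first step to last — intermediates appear rounded to 4 significant figures within the worked lines; a single rounding completes each reported figure — derived quantities (ignition loss, the yield, net glass mass, five oxide percentages, totals) are re-derived in full precision from the weighed amounts for 2000 pbw of glass as given in question or answer.
Target oxide masses per 2000 pbw vitreous product:
  ZnO: 2.836% × 2000 = 56.72 pbw
  Li2O: 0.9777% × 2000 = 19.55 pbw
  TiO2: 15.84% × 2000 = 316.8 pbw
  Al2O3: 19.66% × 2000 = 393.2 pbw
  SiO2: 60.68% × 2000 = 1214 pbw
Sums-versus-targets review using the reported weights, for the quoted basis mass (oxide sums agree with the targets given rounding of the digits):
  ZnO: 56.83·0.9980 = 56.72 pbw (target 56.72 pbw)
  Li2O: 256.3·0.07630 = 19.56 pbw (target 19.55 pbw)
  TiO2: 320.0·0.9900 = 316.8 pbw (target 316.8 pbw)
  Al2O3: 256.3·0.2711 + 1056·0.003000 + 321.8·0.9960 = 393.2 pbw (target 393.2 pbw)
  SiO2: 256.3·0.6373 + 1056·0.9950 = 1214 pbw (target 1214 pbw)
Mass balance on the glass: the batch minus its LOI: 2000 pbw (the targets, summed, come to 2000 pbw; the stated basis being 2000 pbw — rounding explains the deltas).
Batch total: Σ batch = 2011 pbw; LOI loss = Σ batch·LOI = 10.63 pbw; yield = glass ÷ total batch = 99.47%.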